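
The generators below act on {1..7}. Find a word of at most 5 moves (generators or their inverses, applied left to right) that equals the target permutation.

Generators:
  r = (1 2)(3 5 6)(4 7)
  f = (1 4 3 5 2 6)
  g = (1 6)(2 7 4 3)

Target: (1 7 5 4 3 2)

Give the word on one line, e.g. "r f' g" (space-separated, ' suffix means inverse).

r g f

  after r: (1 2)(3 5 6)(4 7)
  after g: (1 7 3 5)(2 6)
  after f: (1 7 5 4 3 2)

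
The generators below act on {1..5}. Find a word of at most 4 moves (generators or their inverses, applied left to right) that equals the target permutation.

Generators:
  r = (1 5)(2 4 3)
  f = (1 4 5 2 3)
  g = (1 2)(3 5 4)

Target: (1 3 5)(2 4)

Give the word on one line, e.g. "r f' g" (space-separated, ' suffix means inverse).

  after r': (1 5)(2 3 4)
  after g: (1 4)(2 5)
  after g: (1 3 5)(2 4)

r' g g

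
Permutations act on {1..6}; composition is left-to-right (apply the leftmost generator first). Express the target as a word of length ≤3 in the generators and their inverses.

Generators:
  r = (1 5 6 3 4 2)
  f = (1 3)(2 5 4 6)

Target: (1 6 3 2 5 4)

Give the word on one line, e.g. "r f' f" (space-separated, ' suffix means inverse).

f' r'

  after f': (1 3)(2 6 4 5)
  after r': (1 6 3 2 5 4)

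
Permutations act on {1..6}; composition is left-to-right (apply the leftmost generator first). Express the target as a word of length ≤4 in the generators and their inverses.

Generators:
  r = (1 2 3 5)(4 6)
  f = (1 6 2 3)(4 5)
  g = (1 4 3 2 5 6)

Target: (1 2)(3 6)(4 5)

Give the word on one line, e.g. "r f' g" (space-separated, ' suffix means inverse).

g g g

  after g: (1 4 3 2 5 6)
  after g: (1 3 5)(2 6 4)
  after g: (1 2)(3 6)(4 5)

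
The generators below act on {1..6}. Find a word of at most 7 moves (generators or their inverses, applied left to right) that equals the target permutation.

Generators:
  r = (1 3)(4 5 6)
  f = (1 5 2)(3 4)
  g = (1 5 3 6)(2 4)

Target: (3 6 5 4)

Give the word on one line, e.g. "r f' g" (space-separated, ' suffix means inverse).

r' f r' r' f'

  after r': (1 3)(4 6 5)
  after f: (1 4 6 2)(3 5)
  after r': (1 6 2 3 4 5)
  after r': (1 5 3 6 2)
  after f': (3 6 5 4)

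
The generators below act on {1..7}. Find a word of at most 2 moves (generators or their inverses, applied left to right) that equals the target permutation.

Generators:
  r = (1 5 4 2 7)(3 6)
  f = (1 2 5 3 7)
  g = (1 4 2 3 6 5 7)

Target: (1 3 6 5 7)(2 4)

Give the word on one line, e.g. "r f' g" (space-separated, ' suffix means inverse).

  after r': (1 7 2 4 5)(3 6)
  after f': (1 3 6 5 7)(2 4)

r' f'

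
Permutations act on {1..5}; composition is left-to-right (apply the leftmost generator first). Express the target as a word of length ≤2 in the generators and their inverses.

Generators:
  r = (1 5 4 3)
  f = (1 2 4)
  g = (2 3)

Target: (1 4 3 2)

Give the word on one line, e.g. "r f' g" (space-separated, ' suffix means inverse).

  after f': (1 4 2)
  after g': (1 4 3 2)

f' g'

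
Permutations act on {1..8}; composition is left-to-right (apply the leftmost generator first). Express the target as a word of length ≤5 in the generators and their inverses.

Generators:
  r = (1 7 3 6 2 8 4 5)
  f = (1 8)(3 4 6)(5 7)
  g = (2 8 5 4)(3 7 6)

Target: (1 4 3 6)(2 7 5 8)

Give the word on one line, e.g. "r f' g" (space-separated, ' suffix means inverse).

  after r: (1 7 3 6 2 8 4 5)
  after g: (1 6 8 2 5)
  after f': (1 4 3 6)(2 7 5 8)

r g f'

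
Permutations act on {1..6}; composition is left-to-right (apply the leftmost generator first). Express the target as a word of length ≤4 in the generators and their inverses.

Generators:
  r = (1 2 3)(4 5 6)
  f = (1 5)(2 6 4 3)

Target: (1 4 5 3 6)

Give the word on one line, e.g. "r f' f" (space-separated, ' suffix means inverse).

f' r'

  after f': (1 5)(2 3 4 6)
  after r': (1 4 5 3 6)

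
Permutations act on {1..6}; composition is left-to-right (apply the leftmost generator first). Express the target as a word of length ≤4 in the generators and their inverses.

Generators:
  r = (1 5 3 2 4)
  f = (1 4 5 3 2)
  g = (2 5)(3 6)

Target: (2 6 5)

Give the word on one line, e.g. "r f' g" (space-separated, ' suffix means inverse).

  after r': (1 4 2 3 5)
  after g': (1 4 5)(2 6 3)
  after f': (2 6 5)

r' g' f'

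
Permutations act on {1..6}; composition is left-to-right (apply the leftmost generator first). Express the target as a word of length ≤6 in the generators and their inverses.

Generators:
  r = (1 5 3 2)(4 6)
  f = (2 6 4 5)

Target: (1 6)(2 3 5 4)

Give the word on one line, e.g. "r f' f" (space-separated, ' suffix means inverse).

  after r: (1 5 3 2)(4 6)
  after f': (1 4 2)(3 5)
  after r: (1 6 4)(2 5)
  after f: (1 4)(5 6)
  after r': (1 6)(2 3 5 4)

r f' r f r'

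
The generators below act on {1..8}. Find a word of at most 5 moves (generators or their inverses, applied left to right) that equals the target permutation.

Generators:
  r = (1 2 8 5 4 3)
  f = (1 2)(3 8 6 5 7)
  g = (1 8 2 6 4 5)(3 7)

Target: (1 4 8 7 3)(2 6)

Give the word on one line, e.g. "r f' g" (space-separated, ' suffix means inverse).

r r r g'

  after r: (1 2 8 5 4 3)
  after r: (1 8 4)(2 5 3)
  after r: (1 5)(2 4)(3 8)
  after g': (1 4 8 7 3)(2 6)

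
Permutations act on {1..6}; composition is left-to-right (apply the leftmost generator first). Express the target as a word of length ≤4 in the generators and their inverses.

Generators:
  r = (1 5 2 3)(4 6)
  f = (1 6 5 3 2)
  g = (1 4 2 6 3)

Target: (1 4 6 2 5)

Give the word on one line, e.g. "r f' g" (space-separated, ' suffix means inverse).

f r

  after f: (1 6 5 3 2)
  after r: (1 4 6 2 5)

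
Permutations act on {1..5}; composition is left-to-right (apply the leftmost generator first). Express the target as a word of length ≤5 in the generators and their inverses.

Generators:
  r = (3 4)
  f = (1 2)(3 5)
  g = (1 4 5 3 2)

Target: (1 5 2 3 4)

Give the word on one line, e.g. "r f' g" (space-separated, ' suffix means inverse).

  after g': (1 2 3 5 4)
  after g': (1 3 4 2 5)
  after f: (1 5 2 3 4)

g' g' f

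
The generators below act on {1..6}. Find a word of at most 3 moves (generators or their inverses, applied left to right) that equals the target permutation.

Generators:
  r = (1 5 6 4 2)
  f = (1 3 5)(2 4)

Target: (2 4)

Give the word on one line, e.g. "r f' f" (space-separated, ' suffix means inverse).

  after f: (1 3 5)(2 4)
  after f: (1 5 3)
  after f: (2 4)

f f f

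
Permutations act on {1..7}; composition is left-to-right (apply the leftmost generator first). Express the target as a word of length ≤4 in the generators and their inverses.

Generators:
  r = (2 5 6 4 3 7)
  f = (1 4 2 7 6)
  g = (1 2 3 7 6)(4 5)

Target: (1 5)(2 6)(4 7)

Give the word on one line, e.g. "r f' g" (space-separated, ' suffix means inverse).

  after r: (2 5 6 4 3 7)
  after r: (2 6 3)(4 7 5)
  after f: (1 4 6 3 7 5 2)
  after g': (1 5)(2 6)(4 7)

r r f g'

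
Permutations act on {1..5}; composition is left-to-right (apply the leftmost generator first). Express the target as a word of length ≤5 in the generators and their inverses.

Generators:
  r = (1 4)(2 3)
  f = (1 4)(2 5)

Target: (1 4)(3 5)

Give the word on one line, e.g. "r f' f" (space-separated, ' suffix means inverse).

  after r': (1 4)(2 3)
  after f': (2 3 5)
  after f': (1 4)(2 3)
  after f': (2 3 5)
  after r': (1 4)(3 5)

r' f' f' f' r'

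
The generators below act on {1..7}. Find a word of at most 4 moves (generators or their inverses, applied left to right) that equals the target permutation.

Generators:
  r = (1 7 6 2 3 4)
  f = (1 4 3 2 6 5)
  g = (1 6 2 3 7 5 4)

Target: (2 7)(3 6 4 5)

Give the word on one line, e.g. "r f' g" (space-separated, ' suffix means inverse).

g' g' r f

  after g': (1 4 5 7 3 2 6)
  after g': (1 5 3 6 4 7 2)
  after r: (1 5 4 6)(2 7 3)
  after f: (2 7)(3 6 4 5)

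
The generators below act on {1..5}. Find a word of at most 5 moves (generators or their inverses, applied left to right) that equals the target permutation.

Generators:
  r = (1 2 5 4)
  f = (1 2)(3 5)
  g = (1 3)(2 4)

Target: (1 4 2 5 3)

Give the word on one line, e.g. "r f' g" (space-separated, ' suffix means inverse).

  after f: (1 2)(3 5)
  after r: (1 5 3 4)
  after r: (1 4 2 5 3)

f r r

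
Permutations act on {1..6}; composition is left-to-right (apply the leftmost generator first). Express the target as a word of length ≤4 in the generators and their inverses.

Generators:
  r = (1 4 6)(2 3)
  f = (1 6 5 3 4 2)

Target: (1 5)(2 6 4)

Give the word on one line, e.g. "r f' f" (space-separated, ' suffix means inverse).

r f' f'

  after r: (1 4 6)(2 3)
  after f': (1 3 4)(2 5 6)
  after f': (1 5)(2 6 4)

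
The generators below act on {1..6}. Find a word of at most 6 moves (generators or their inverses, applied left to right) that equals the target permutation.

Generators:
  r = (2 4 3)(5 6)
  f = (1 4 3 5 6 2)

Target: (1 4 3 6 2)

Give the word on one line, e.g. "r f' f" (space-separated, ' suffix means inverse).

  after f: (1 4 3 5 6 2)
  after r': (1 2)(3 6)
  after r': (1 3 5 6 4 2)
  after r': (1 4 3 6 2)

f r' r' r'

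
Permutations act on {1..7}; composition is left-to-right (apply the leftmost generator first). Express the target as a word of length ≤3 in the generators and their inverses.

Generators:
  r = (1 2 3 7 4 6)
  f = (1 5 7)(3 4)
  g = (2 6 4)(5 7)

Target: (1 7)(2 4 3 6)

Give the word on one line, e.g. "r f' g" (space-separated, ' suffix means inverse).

  after f: (1 5 7)(3 4)
  after g': (1 7)(2 4 3 6)

f g'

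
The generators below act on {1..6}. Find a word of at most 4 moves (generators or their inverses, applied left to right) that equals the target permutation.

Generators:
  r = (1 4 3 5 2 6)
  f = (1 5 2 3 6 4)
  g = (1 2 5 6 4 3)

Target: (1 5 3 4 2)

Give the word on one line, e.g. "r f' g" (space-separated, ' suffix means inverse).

  after g: (1 2 5 6 4 3)
  after f': (1 5 3 4 2)

g f'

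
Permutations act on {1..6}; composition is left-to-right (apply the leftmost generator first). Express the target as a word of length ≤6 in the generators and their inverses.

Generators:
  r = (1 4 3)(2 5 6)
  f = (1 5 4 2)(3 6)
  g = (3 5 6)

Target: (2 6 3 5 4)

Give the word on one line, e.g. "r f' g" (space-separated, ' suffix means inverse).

r g' g' r' g

  after r: (1 4 3)(2 5 6)
  after g': (1 4 6 2 3)
  after g': (1 4 5 3)(2 6)
  after r': (2 5 4)
  after g: (2 6 3 5 4)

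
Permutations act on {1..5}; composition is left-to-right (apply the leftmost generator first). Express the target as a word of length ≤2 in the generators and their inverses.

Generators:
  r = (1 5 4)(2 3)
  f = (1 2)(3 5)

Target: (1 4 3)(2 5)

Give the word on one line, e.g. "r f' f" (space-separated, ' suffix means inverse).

  after r': (1 4 5)(2 3)
  after f': (1 4 3)(2 5)

r' f'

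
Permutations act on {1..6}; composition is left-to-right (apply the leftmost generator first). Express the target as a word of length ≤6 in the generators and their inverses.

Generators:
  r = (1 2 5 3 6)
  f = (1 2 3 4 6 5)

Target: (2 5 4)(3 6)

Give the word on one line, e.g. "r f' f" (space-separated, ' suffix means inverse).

r f r r

  after r: (1 2 5 3 6)
  after f: (1 3 5 4 6 2)
  after r: (1 6 5 4)
  after r: (2 5 4)(3 6)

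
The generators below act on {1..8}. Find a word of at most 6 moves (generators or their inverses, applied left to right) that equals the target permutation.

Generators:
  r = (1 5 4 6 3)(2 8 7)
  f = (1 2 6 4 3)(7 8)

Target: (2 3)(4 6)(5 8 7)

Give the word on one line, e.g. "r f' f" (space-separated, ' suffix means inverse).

  after r: (1 5 4 6 3)(2 8 7)
  after f: (1 5 3 2 7 6)
  after r: (1 4 6 5)(3 8 7)
  after f: (1 3 7)(2 6 5)
  after r: (2 3)(4 6)(5 8 7)

r f r f r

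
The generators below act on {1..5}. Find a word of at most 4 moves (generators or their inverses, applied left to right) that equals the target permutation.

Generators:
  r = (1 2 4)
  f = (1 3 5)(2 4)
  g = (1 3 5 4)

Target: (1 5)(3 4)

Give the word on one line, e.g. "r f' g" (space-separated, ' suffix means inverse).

  after r': (1 4 2)
  after r': (1 2 4)
  after f': (1 4 5 3)
  after g': (1 5)(3 4)

r' r' f' g'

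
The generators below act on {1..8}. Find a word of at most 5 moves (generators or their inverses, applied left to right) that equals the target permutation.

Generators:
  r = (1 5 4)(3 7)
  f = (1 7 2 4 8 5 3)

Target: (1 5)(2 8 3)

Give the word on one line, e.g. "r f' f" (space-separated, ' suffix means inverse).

f r' f'

  after f: (1 7 2 4 8 5 3)
  after r': (1 3 4 8)(2 5 7)
  after f': (1 5)(2 8 3)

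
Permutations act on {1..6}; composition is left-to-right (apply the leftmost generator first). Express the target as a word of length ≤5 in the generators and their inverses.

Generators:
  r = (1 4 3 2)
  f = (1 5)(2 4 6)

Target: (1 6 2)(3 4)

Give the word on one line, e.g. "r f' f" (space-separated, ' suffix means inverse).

r f' f'

  after r: (1 4 3 2)
  after f': (1 2 5)(3 6 4)
  after f': (1 6 2)(3 4)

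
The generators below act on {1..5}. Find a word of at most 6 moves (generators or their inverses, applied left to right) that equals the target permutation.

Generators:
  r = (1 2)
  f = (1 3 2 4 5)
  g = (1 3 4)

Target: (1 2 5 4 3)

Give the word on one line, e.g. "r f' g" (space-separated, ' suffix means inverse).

g' g' r f' r

  after g': (1 4 3)
  after g': (1 3 4)
  after r: (1 3 4 2)
  after f': (2 5 4 3)
  after r: (1 2 5 4 3)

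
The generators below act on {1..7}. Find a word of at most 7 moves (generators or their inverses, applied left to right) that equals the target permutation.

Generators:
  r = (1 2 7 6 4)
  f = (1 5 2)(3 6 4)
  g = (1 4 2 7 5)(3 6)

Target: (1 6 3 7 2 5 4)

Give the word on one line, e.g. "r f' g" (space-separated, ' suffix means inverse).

g f' g' r' f

  after g: (1 4 2 7 5)(3 6)
  after f': (1 6 4 5 2 7)
  after g': (1 3 6)(4 7 5)
  after r': (1 3 7 5 6 4 2)
  after f: (1 6 3 7 2 5 4)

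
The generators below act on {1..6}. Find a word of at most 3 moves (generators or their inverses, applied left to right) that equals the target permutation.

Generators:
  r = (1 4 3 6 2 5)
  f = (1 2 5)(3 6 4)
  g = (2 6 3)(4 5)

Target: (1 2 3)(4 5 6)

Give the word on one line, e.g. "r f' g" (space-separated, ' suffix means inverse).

  after r': (1 5 2 6 3 4)
  after r': (1 2 3)(4 5 6)

r' r'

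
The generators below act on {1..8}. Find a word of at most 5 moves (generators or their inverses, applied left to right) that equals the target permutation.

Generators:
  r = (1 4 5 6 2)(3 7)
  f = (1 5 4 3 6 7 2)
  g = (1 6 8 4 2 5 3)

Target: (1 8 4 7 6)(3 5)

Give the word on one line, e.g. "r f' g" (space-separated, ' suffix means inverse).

r g' r' f' r

  after r: (1 4 5 6 2)(3 7)
  after g': (1 8 6 4 2 3 7 5)
  after r': (1 8 5 2 7 4 6)
  after f': (1 8)(2 6)(3 4)(5 7)
  after r: (1 8 4 7 6)(3 5)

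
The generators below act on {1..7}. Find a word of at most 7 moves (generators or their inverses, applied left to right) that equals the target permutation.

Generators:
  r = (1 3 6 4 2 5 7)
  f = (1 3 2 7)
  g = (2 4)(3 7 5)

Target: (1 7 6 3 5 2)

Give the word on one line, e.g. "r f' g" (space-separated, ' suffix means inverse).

  after g: (2 4)(3 7 5)
  after r': (1 7 2 6 3 5)
  after g': (1 3 7 4 2 6 5)
  after r': (2 3 5 7 6)
  after f': (1 7 6 3 5 2)

g r' g' r' f'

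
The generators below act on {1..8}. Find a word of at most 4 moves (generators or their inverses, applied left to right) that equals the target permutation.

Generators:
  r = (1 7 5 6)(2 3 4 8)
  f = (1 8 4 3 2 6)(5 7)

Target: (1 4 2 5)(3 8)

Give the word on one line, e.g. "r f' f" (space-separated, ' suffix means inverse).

f r r r

  after f: (1 8 4 3 2 6)(5 7)
  after r: (1 2)(6 7)
  after r: (1 3 4 8 2 7)(5 6)
  after r: (1 4 2 5)(3 8)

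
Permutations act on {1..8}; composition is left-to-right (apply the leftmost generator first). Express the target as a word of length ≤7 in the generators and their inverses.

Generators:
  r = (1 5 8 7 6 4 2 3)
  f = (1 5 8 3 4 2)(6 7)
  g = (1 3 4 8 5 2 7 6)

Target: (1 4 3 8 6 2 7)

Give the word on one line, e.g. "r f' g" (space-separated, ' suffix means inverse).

g r f r g'

  after g: (1 3 4 8 5 2 7 6)
  after r: (2 6 5 3)(4 7)
  after f: (1 5 4 6 8 3)(2 7)
  after r: (1 8)(2 6 7 3 5)
  after g': (1 4 3 8 6 2 7)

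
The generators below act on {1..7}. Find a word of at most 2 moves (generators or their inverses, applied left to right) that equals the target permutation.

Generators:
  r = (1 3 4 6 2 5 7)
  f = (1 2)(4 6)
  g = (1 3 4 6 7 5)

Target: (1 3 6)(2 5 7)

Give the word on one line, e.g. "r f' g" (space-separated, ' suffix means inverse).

r f'

  after r: (1 3 4 6 2 5 7)
  after f': (1 3 6)(2 5 7)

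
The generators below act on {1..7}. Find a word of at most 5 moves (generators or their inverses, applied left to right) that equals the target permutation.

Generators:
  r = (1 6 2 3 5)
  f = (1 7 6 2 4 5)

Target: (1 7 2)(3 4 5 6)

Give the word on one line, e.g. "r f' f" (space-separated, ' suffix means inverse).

r f' r' r' r'

  after r: (1 6 2 3 5)
  after f': (1 7)(2 3 4)
  after r': (1 7 5 3 4 6)
  after r': (1 7 3 4)(2 6 5)
  after r': (1 7 2)(3 4 5 6)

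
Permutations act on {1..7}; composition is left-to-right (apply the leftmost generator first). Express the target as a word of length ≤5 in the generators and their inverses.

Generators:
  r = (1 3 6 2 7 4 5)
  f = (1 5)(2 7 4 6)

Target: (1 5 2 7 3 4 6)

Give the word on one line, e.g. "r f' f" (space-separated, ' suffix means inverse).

r' f' r'

  after r': (1 5 4 7 2 6 3)
  after f': (2 4)(3 5 7 6)
  after r': (1 5 2 7 3 4 6)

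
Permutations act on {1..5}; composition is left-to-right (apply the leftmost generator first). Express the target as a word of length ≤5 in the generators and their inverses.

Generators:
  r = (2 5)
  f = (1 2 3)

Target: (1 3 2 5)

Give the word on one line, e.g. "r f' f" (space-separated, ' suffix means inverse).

  after r: (2 5)
  after f': (1 3 2 5)
  after r': (1 3 5)
  after r': (1 3 2 5)

r f' r' r'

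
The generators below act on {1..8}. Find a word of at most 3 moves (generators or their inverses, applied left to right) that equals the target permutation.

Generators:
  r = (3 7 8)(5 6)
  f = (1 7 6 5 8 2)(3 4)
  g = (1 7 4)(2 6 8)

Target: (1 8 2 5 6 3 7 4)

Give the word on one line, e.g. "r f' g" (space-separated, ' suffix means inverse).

  after g: (1 7 4)(2 6 8)
  after r: (1 8 2 5 6 3 7 4)

g r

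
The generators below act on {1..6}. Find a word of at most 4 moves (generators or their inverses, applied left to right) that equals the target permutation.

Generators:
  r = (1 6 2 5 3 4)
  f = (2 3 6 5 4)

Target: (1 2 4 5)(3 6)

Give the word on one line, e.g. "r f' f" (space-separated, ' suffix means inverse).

f' f' r r

  after f': (2 4 5 6 3)
  after f': (2 5 3 4 6)
  after r: (1 6 5 4 2 3)
  after r: (1 2 4 5)(3 6)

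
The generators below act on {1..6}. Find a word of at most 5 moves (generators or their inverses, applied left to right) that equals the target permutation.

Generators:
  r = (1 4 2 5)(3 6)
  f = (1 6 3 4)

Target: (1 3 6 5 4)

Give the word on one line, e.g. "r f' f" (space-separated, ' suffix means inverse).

  after r': (1 5 2 4)(3 6)
  after f: (1 5 2)(4 6)
  after r: (2 4 3 6)
  after r: (1 4 6 5)
  after f': (1 3 6 5 4)

r' f r r f'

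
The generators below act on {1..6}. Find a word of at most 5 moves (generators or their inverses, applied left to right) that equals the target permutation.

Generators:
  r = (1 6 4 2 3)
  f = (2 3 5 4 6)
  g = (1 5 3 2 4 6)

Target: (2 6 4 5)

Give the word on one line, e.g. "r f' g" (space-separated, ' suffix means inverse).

g' r' f'

  after g': (1 6 4 2 3 5)
  after r': (3 5)
  after f': (2 6 4 5)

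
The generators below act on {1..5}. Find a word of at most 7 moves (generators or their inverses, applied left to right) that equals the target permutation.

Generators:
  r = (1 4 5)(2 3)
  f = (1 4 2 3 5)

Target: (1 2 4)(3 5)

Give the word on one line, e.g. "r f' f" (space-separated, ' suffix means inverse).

r' f r' f' r

  after r': (1 5 4)(2 3)
  after f: (2 5)
  after r': (1 5 3 2 4)
  after f': (1 3 4 5 2)
  after r: (1 2 4)(3 5)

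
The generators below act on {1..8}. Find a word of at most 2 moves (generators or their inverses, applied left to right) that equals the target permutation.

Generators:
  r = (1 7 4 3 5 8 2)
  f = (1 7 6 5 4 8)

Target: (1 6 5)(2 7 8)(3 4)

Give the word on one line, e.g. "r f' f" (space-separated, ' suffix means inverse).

  after r: (1 7 4 3 5 8 2)
  after f: (1 6 5)(2 7 8)(3 4)

r f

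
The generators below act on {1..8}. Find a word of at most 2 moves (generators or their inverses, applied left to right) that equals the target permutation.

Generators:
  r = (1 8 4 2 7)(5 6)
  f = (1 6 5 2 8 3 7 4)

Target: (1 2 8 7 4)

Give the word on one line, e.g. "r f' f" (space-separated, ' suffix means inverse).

  after r': (1 7 2 4 8)(5 6)
  after r': (1 2 8 7 4)

r' r'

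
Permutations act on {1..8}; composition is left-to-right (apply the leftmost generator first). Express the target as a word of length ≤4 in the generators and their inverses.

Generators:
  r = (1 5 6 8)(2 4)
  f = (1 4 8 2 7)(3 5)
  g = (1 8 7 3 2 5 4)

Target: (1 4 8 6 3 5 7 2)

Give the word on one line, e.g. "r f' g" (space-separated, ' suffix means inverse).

  after r': (1 8 6 5)(2 4)
  after f': (1 4 8 6 3 5 7 2)

r' f'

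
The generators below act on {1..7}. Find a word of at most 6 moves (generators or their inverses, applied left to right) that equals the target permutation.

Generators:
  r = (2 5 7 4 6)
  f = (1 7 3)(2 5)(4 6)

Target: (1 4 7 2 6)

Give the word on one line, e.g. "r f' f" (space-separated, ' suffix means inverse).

  after f: (1 7 3)(2 5)(4 6)
  after r': (1 5 6 7 3)
  after f': (1 2 5 4 6)
  after r': (1 6)(5 7)
  after r': (1 4 7 2 6)

f r' f' r' r'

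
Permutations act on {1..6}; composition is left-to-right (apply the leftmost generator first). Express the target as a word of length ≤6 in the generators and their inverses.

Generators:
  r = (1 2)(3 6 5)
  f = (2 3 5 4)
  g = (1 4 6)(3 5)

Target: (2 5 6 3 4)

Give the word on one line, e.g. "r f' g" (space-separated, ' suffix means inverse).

  after r: (1 2)(3 6 5)
  after g: (1 2 4 6 3)
  after g: (1 2 6 5 3 4)
  after r: (2 5 6 3 4)

r g g r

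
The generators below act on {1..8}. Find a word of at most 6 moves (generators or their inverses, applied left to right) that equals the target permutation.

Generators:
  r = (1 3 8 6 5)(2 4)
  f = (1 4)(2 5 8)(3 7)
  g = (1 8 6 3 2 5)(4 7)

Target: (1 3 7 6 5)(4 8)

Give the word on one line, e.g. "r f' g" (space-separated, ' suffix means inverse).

  after r: (1 3 8 6 5)(2 4)
  after f': (1 7 3 5 4 8 6 2)
  after r: (1 7 8 5 2 3)(4 6)
  after r: (1 7 6 2 8)(4 5)
  after f: (1 3 7 6 5)(4 8)

r f' r r f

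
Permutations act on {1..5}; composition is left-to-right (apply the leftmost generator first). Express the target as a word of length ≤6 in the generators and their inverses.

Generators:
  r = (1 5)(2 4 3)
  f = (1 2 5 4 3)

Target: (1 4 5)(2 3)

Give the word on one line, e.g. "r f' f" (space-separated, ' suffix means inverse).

  after f': (1 3 4 5 2)
  after r: (1 2 5 4)
  after f: (1 5 3)(2 4)
  after f: (1 4 5)(2 3)

f' r f f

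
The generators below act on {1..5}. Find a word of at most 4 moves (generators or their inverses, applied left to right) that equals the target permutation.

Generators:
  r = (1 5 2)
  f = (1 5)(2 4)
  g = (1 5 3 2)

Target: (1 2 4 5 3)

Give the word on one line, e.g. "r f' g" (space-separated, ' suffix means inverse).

  after g': (1 2 3 5)
  after f: (1 4 2 3)
  after g: (1 4)(3 5)
  after f': (1 2 4 5 3)

g' f g f'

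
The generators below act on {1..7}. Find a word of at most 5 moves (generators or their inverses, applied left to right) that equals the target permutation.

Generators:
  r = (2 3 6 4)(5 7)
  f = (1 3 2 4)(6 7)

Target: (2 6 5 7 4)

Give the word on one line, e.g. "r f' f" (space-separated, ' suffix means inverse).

f r' f f

  after f: (1 3 2 4)(6 7)
  after r': (1 2 6 5 7 3 4)
  after f: (1 4 3)(2 7)(5 6)
  after f: (2 6 5 7 4)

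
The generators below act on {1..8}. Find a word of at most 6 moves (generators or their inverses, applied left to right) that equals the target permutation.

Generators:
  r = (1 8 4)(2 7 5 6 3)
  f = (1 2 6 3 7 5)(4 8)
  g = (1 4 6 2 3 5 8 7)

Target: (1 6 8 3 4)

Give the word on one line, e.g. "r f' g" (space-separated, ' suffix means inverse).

r r g' r' g

  after r: (1 8 4)(2 7 5 6 3)
  after r: (1 4 8)(2 5 3 7 6)
  after g': (2 3 8 7 4 5)
  after r': (1 4 7 8 2 6 5 3)
  after g: (1 6 8 3 4)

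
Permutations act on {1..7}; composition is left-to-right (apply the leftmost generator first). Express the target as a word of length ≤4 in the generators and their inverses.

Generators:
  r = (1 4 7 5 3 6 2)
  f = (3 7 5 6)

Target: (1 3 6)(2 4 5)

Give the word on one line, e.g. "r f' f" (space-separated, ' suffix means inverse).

  after r: (1 4 7 5 3 6 2)
  after f': (1 4 3 5 6 2)
  after r: (1 7 5 2 4 6)
  after f': (1 3 6)(2 4 5)

r f' r f'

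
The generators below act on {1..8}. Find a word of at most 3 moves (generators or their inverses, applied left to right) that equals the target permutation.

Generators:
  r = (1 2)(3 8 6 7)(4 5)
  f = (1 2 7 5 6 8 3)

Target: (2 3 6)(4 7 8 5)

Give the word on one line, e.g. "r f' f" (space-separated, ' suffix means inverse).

r f'

  after r: (1 2)(3 8 6 7)(4 5)
  after f': (2 3 6)(4 7 8 5)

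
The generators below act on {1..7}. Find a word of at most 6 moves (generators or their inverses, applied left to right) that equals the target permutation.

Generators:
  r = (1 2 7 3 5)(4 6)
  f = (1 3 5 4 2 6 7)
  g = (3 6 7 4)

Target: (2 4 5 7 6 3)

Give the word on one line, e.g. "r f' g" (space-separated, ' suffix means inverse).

f f r' f'

  after f: (1 3 5 4 2 6 7)
  after f: (1 5 2 7 3 4 6)
  after r': (1 3 6 5)
  after f': (2 4 5 7 6 3)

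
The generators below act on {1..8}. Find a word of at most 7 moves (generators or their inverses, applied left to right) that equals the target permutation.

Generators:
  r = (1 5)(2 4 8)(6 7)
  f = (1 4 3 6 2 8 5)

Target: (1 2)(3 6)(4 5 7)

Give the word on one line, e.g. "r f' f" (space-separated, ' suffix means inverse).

  after r': (1 5)(2 8 4)(6 7)
  after f: (2 5 4 8 3 6 7)
  after r': (1 5 2)(3 7 8)
  after f': (1 8 4)(2 5 6 3 7)
  after r: (1 2)(3 6)(4 5 7)

r' f r' f' r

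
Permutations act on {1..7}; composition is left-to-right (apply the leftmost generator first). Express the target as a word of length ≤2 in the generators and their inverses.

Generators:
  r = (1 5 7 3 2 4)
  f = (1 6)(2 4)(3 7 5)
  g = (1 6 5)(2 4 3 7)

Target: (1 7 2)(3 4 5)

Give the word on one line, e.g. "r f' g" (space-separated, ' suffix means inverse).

  after r: (1 5 7 3 2 4)
  after r: (1 7 2)(3 4 5)

r r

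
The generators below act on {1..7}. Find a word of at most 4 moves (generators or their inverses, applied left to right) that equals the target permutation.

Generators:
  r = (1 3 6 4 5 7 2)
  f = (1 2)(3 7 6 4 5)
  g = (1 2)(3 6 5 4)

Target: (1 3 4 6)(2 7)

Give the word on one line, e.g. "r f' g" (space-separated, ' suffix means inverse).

  after r: (1 3 6 4 5 7 2)
  after g: (1 6 3 5 7)
  after r': (1 3 4 6)(2 7)

r g r'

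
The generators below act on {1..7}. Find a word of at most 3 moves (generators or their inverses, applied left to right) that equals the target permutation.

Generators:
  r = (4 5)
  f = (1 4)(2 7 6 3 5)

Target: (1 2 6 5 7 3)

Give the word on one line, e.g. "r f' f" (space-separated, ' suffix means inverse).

f r f

  after f: (1 4)(2 7 6 3 5)
  after r: (1 5 2 7 6 3 4)
  after f: (1 2 6 5 7 3)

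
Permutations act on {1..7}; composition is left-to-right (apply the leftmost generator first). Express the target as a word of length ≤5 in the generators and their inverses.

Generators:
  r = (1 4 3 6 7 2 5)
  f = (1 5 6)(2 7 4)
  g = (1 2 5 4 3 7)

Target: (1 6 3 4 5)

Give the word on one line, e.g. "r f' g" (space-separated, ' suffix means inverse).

r' g' f' g' f

  after r': (1 5 2 7 6 3 4)
  after g': (1 2 3 5)(4 7 6)
  after f': (1 4 2 3)(5 6 7)
  after g': (1 5 6 3 7 2 4)
  after f: (1 6 3 4 5)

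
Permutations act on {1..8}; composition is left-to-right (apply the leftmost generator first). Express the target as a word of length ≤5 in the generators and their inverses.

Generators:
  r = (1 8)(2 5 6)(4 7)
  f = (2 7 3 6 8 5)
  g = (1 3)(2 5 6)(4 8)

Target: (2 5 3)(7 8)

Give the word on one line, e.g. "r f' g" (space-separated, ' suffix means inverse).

f f f g g

  after f: (2 7 3 6 8 5)
  after f: (2 3 8)(5 7 6)
  after f: (2 6)(3 5)(7 8)
  after g: (1 3 6 5)(4 8 7)
  after g: (2 5 3)(7 8)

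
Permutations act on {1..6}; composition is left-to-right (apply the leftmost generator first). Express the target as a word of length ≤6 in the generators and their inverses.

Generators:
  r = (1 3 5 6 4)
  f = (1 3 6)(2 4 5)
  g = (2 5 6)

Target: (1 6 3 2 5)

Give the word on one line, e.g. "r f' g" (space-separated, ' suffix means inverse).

f' r' f g'

  after f': (1 6 3)(2 5 4)
  after r': (1 5 6)(2 3 4)
  after f: (1 2 6 3 5)
  after g': (1 6 3 2 5)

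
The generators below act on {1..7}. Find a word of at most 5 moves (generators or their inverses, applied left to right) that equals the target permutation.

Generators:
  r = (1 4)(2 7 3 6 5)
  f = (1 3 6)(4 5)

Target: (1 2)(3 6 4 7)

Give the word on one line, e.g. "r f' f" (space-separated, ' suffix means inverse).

  after f': (1 6 3)(4 5)
  after r: (1 5)(2 7 3 4)
  after r: (1 2 3)(4 7 6 5)
  after f': (1 2)(3 6 4 7)

f' r r f'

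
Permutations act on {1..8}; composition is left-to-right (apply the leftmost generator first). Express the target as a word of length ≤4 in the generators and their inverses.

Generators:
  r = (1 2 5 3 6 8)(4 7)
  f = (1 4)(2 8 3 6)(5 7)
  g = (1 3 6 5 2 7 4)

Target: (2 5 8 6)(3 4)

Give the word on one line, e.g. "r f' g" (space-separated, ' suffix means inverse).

g' r g g

  after g': (1 4 7 2 5 6 3)
  after r: (1 7 5 8)(2 3)
  after g: (1 4)(2 6 5 8 3 7)
  after g: (2 5 8 6)(3 4)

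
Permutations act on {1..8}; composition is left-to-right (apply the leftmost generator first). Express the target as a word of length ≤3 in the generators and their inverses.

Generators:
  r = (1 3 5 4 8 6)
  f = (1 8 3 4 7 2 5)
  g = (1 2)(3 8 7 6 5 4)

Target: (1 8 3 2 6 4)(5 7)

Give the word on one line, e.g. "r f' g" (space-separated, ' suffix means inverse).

  after f: (1 8 3 4 7 2 5)
  after g': (1 3 5 2 6 7)(4 8)
  after f': (1 8 3 2 6 4)(5 7)

f g' f'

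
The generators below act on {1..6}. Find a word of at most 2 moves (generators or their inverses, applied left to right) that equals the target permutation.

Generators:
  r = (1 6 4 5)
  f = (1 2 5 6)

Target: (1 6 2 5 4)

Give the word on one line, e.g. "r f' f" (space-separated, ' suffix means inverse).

  after r': (1 5 4 6)
  after f: (1 6 2 5 4)

r' f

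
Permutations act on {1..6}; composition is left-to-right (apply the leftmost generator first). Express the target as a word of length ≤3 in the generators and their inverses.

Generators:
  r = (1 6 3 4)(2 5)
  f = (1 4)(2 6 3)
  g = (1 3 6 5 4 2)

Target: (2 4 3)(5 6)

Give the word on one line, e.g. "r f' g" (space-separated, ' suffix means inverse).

  after r: (1 6 3 4)(2 5)
  after r: (1 3)(4 6)
  after g': (2 4 3)(5 6)

r r g'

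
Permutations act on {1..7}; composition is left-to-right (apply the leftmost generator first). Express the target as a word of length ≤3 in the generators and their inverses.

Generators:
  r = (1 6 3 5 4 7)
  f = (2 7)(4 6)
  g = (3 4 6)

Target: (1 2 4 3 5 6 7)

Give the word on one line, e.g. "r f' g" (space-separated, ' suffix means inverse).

  after r': (1 7 4 5 3 6)
  after f: (1 2 7 6)(3 4 5)
  after r': (1 2 4 3 5 6 7)

r' f r'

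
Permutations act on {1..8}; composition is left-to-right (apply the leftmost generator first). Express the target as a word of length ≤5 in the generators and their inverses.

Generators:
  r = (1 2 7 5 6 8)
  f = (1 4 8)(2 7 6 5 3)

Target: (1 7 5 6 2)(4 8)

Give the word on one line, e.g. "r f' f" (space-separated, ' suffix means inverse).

  after f': (1 8 4)(2 3 5 6 7)
  after f': (1 4 8)(2 5 7 3 6)
  after f': (2 6 3 7 5)
  after r: (1 2 8)(3 5 7 6)
  after f: (1 7 5 6 2)(4 8)

f' f' f' r f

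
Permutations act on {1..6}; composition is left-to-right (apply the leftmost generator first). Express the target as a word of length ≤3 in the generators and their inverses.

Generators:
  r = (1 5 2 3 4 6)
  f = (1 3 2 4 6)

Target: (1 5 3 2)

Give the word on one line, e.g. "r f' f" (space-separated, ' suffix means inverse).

  after r: (1 5 2 3 4 6)
  after f': (1 5 3 2)

r f'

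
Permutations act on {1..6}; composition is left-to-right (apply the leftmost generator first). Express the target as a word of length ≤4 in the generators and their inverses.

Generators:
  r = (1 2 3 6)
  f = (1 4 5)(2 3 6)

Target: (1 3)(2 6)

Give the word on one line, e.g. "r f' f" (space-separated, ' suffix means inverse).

r r

  after r: (1 2 3 6)
  after r: (1 3)(2 6)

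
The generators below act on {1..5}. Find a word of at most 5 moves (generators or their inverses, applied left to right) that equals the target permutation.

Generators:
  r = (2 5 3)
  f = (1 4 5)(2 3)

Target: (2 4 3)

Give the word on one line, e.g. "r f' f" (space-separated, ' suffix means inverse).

  after f': (1 5 4)(2 3)
  after f': (1 4 5)
  after r: (1 4 3 2 5)
  after f: (1 5 4 2)
  after f: (2 4 3)

f' f' r f f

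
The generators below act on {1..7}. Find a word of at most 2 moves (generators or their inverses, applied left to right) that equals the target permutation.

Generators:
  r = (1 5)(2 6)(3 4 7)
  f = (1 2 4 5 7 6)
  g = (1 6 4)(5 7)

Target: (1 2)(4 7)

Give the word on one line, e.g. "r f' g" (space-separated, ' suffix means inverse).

  after f: (1 2 4 5 7 6)
  after g: (1 2)(4 7)

f g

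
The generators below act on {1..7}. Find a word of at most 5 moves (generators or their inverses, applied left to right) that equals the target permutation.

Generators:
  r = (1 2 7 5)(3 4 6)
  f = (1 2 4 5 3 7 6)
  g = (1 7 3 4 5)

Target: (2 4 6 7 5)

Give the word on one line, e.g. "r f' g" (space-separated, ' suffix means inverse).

  after r': (1 5 7 2)(3 6 4)
  after r': (1 7)(2 5)(3 4 6)
  after g': (2 4 6 7 5)

r' r' g'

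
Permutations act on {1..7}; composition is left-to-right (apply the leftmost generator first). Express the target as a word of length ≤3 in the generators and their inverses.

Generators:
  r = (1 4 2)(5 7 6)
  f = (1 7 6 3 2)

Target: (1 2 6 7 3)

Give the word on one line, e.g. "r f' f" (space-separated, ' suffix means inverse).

r f r

  after r: (1 4 2)(5 7 6)
  after f: (1 4)(2 7 3)(5 6)
  after r: (1 2 6 7 3)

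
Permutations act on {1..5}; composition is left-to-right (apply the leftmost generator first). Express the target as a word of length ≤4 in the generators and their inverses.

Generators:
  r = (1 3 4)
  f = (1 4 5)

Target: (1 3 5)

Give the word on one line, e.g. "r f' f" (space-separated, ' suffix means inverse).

f' f' r' f'

  after f': (1 5 4)
  after f': (1 4 5)
  after r': (1 3)(4 5)
  after f': (1 3 5)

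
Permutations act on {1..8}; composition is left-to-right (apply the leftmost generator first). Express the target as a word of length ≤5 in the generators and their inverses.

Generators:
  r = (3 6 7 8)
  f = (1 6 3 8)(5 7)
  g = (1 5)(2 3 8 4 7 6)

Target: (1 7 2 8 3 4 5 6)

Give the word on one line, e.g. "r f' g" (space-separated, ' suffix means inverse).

r r r g f

  after r: (3 6 7 8)
  after r: (3 7)(6 8)
  after r: (3 8 7 6)
  after g: (1 5)(2 3 4 7)(6 8)
  after f: (1 7 2 8 3 4 5 6)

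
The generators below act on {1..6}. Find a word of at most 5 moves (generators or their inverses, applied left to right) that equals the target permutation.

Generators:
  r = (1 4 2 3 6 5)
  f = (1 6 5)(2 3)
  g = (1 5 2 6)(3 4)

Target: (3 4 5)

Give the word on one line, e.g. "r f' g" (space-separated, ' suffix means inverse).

  after g': (1 6 2 5)(3 4)
  after r: (1 5 4 6 3 2)
  after f': (1 6 2 5 4)
  after g: (3 4 5)

g' r f' g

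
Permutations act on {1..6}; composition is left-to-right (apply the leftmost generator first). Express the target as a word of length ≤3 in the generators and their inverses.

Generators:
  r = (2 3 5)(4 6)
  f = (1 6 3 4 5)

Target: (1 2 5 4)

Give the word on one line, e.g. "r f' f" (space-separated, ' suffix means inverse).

f f r'

  after f: (1 6 3 4 5)
  after f: (1 3 5 6 4)
  after r': (1 2 5 4)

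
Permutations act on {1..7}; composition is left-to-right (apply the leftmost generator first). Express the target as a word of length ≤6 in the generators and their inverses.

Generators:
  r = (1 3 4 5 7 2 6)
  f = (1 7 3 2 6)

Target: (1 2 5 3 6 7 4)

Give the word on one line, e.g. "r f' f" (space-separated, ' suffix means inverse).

r r r r r

  after r: (1 3 4 5 7 2 6)
  after r: (1 4 7 6 3 5 2)
  after r: (1 5 6 4 2 3 7)
  after r: (1 7 3 2 4 6 5)
  after r: (1 2 5 3 6 7 4)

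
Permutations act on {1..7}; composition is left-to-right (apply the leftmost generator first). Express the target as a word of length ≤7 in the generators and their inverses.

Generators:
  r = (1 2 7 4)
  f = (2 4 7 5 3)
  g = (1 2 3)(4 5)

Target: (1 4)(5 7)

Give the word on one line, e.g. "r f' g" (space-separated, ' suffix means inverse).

  after f: (2 4 7 5 3)
  after g': (1 3)(2 5)(4 7)
  after g': (1 2 4 7 5)
  after r': (2 7 5 4)
  after r': (1 4)(5 7)

f g' g' r' r'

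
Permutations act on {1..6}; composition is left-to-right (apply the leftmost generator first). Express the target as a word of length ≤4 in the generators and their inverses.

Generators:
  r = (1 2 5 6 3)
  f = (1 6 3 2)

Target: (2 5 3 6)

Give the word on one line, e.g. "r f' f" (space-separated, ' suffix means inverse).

f' f' r' f'

  after f': (1 2 3 6)
  after f': (1 3)(2 6)
  after r': (1 6)(2 5)
  after f': (2 5 3 6)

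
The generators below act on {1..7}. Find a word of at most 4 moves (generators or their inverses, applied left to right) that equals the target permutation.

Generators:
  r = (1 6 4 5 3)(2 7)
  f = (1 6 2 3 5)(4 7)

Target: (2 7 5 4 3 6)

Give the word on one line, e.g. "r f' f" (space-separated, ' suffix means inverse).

  after r': (1 3 5 4 6)(2 7)
  after f: (1 5 7 3)(2 4)
  after f: (2 7 5 4 3 6)

r' f f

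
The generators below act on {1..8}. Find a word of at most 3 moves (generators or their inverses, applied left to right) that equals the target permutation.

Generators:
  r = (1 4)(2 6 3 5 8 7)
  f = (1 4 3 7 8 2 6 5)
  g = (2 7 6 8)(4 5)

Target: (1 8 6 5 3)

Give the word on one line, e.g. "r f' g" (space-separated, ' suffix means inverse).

  after r: (1 4)(2 6 3 5 8 7)
  after g': (1 5 6 3 4)(2 7 8)
  after r: (1 8 6 5 3)

r g' r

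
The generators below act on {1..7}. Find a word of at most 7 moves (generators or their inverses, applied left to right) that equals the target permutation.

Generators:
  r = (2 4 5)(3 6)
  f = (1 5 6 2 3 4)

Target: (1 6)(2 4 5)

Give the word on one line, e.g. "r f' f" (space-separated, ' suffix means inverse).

r f r' r' f'

  after r: (2 4 5)(3 6)
  after f: (1 5 3 2)(4 6)
  after r': (1 4 3 5 6 2)
  after r': (1 2)(3 4 6 5)
  after f': (1 6)(2 4 5)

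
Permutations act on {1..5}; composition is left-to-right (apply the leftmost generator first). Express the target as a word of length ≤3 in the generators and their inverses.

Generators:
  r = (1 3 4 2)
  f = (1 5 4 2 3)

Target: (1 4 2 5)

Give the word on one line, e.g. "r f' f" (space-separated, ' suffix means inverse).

r' f'

  after r': (1 2 4 3)
  after f': (1 4 2 5)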